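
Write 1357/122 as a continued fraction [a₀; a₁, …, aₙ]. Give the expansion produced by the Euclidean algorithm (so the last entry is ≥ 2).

1357 = 11*122 + 15
122 = 8*15 + 2
15 = 7*2 + 1
2 = 2*1 + 0  (stop)
So 1357/122 = [11; 8, 7, 2].

[11; 8, 7, 2]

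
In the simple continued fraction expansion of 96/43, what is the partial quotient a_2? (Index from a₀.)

96 = 2·43 + 10   →  a_0 = 2
43 = 4·10 + 3   →  a_1 = 4
10 = 3·3 + 1   →  a_2 = 3

3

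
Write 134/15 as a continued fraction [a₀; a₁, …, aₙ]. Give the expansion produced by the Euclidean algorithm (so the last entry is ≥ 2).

[8; 1, 14]

134 = 8×15 + 14
15 = 1×14 + 1
14 = 14×1 + 0  (stop)
So 134/15 = [8; 1, 14].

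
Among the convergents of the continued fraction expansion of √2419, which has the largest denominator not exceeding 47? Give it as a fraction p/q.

√2419 = [49; 5, 2, 5, 98, …] (period length 4).
Convergents:
  p_0/q_0 = 49/1
  p_1/q_1 = 246/5
  p_2/q_2 = 541/11
  p_3/q_3 = 2951/60
q_2 = 11 ≤ 47 < 60 = q_3, so the answer is 541/11.

541/11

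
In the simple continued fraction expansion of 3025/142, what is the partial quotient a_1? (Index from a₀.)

3025 = 21·142 + 43   →  a_0 = 21
142 = 3·43 + 13   →  a_1 = 3

3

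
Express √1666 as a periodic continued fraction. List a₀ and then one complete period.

a₀ = ⌊√1666⌋ = 40.
With m₀=0, d₀=1 and mₖ₊₁ = dₖaₖ − mₖ, dₖ₊₁ = (n − mₖ₊₁²)/dₖ, aₖ₊₁ = ⌊(a₀+mₖ₊₁)/dₖ₊₁⌋:
  k=1: m=40, d=66, a=1
  k=2: m=26, d=15, a=4
  k=3: m=34, d=34, a=2
  k=4: m=34, d=15, a=4
  k=5: m=26, d=66, a=1
  k=6: m=40, d=1, a=80
d=1 and a=2a₀=80 at k=6, so the next step gives (m, d) = (40, 66) again — its k=1 value — and the period has length 6.

[40; 1, 4, 2, 4, 1, 80]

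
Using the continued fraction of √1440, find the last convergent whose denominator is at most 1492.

54758/1443

√1440 = [37; 1, 17, 1, 74, …] (period length 4).
Convergents:
  p_0/q_0 = 37/1
  p_1/q_1 = 38/1
  p_2/q_2 = 683/18
  p_3/q_3 = 721/19
  p_4/q_4 = 54037/1424
  p_5/q_5 = 54758/1443
  p_6/q_6 = 984923/25955
q_5 = 1443 ≤ 1492 < 25955 = q_6, so the answer is 54758/1443.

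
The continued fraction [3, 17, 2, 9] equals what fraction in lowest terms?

1015/332

Using pₖ = aₖpₖ₋₁ + pₖ₋₂ and qₖ = aₖqₖ₋₁ + qₖ₋₂:
  k=0: a=3, p=3, q=1
  k=1: a=17, p=52, q=17
  k=2: a=2, p=107, q=35
  k=3: a=9, p=1015, q=332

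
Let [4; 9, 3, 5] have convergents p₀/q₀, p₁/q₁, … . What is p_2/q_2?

Using pₖ = aₖpₖ₋₁ + pₖ₋₂, qₖ = aₖqₖ₋₁ + qₖ₋₂ (with p₋₁=1, p₋₂=0, q₋₁=0, q₋₂=1):
  k=0: a=4, p=4, q=1
  k=1: a=9, p=37, q=9
  k=2: a=3, p=115, q=28

115/28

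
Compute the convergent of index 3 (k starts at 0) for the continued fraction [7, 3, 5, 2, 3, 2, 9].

256/35

Using pₖ = aₖpₖ₋₁ + pₖ₋₂, qₖ = aₖqₖ₋₁ + qₖ₋₂ (with p₋₁=1, p₋₂=0, q₋₁=0, q₋₂=1):
  k=0: a=7, p=7, q=1
  k=1: a=3, p=22, q=3
  k=2: a=5, p=117, q=16
  k=3: a=2, p=256, q=35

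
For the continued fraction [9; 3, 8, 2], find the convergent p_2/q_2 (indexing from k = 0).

Using pₖ = aₖpₖ₋₁ + pₖ₋₂, qₖ = aₖqₖ₋₁ + qₖ₋₂ (with p₋₁=1, p₋₂=0, q₋₁=0, q₋₂=1):
  k=0: a=9, p=9, q=1
  k=1: a=3, p=28, q=3
  k=2: a=8, p=233, q=25

233/25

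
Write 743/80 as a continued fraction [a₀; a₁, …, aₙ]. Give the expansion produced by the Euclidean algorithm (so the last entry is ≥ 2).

[9; 3, 2, 11]

743 = 9×80 + 23
80 = 3×23 + 11
23 = 2×11 + 1
11 = 11×1 + 0  (stop)
So 743/80 = [9; 3, 2, 11].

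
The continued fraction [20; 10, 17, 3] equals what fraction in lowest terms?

Fold from the inside: start with 3/1.
  17 + 1/3 = 52/3
  10 + 3/52 = 523/52
  20 + 52/523 = 10512/523

10512/523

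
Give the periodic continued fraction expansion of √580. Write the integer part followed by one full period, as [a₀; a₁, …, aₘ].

a₀ = ⌊√580⌋ = 24.
With m₀=0, d₀=1 and mₖ₊₁ = dₖaₖ − mₖ, dₖ₊₁ = (n − mₖ₊₁²)/dₖ, aₖ₊₁ = ⌊(a₀+mₖ₊₁)/dₖ₊₁⌋:
  k=1: m=24, d=4, a=12
  k=2: m=24, d=1, a=48
d=1 and a=2a₀=48 at k=2, so the next step gives (m, d) = (24, 4) again — its k=1 value — and the period has length 2.

[24; 12, 48]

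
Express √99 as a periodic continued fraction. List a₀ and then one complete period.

a₀ = ⌊√99⌋ = 9.

[9; 1, 18]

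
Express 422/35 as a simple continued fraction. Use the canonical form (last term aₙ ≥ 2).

[12; 17, 2]

422 = 12*35 + 2
35 = 17*2 + 1
2 = 2*1 + 0  (stop)
So 422/35 = [12; 17, 2].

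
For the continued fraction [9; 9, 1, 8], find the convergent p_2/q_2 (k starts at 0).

Using pₖ = aₖpₖ₋₁ + pₖ₋₂, qₖ = aₖqₖ₋₁ + qₖ₋₂ (with p₋₁=1, p₋₂=0, q₋₁=0, q₋₂=1):
  k=0: a=9, p=9, q=1
  k=1: a=9, p=82, q=9
  k=2: a=1, p=91, q=10

91/10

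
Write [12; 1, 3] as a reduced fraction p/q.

51/4

Fold from the inside: start with 3/1.
  1 + 1/3 = 4/3
  12 + 3/4 = 51/4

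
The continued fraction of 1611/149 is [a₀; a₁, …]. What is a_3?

1611 = 10·149 + 121   →  a_0 = 10
149 = 1·121 + 28   →  a_1 = 1
121 = 4·28 + 9   →  a_2 = 4
28 = 3·9 + 1   →  a_3 = 3

3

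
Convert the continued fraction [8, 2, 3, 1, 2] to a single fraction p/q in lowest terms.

Using pₖ = aₖpₖ₋₁ + pₖ₋₂ and qₖ = aₖqₖ₋₁ + qₖ₋₂:
  k=0: a=8, p=8, q=1
  k=1: a=2, p=17, q=2
  k=2: a=3, p=59, q=7
  k=3: a=1, p=76, q=9
  k=4: a=2, p=211, q=25

211/25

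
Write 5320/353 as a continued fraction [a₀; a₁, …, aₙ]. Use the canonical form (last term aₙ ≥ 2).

[15; 14, 8, 3]

5320 = 15*353 + 25
353 = 14*25 + 3
25 = 8*3 + 1
3 = 3*1 + 0  (stop)
So 5320/353 = [15; 14, 8, 3].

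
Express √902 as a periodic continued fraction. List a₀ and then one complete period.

a₀ = ⌊√902⌋ = 30.

[30; 30, 60]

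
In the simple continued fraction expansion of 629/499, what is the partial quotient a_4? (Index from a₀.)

629 = 1·499 + 130   →  a_0 = 1
499 = 3·130 + 109   →  a_1 = 3
130 = 1·109 + 21   →  a_2 = 1
109 = 5·21 + 4   →  a_3 = 5
21 = 5·4 + 1   →  a_4 = 5

5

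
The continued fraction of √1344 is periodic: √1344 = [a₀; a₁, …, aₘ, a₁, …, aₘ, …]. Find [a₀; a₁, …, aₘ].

[36; 1, 1, 1, 17, 1, 1, 1, 72]

a₀ = ⌊√1344⌋ = 36.
With m₀=0, d₀=1 and mₖ₊₁ = dₖaₖ − mₖ, dₖ₊₁ = (n − mₖ₊₁²)/dₖ, aₖ₊₁ = ⌊(a₀+mₖ₊₁)/dₖ₊₁⌋:
  k=1: m=36, d=48, a=1
  k=2: m=12, d=25, a=1
  k=3: m=13, d=47, a=1
  k=4: m=34, d=4, a=17
  k=5: m=34, d=47, a=1
  k=6: m=13, d=25, a=1
  k=7: m=12, d=48, a=1
  k=8: m=36, d=1, a=72
d=1 and a=2a₀=72 at k=8, so the next step gives (m, d) = (36, 48) again — its k=1 value — and the period has length 8.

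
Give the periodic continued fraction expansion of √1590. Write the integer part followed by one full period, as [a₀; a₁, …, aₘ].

a₀ = ⌊√1590⌋ = 39.
With m₀=0, d₀=1 and mₖ₊₁ = dₖaₖ − mₖ, dₖ₊₁ = (n − mₖ₊₁²)/dₖ, aₖ₊₁ = ⌊(a₀+mₖ₊₁)/dₖ₊₁⌋:
  k=1: m=39, d=69, a=1
  k=2: m=30, d=10, a=6
  k=3: m=30, d=69, a=1
  k=4: m=39, d=1, a=78
d=1 and a=2a₀=78 at k=4, so the next step gives (m, d) = (39, 69) again — its k=1 value — and the period has length 4.

[39; 1, 6, 1, 78]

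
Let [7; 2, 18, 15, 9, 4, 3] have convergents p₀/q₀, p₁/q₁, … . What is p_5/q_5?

155398/20757

Using pₖ = aₖpₖ₋₁ + pₖ₋₂, qₖ = aₖqₖ₋₁ + qₖ₋₂ (with p₋₁=1, p₋₂=0, q₋₁=0, q₋₂=1):
  k=0: a=7, p=7, q=1
  k=1: a=2, p=15, q=2
  k=2: a=18, p=277, q=37
  k=3: a=15, p=4170, q=557
  k=4: a=9, p=37807, q=5050
  k=5: a=4, p=155398, q=20757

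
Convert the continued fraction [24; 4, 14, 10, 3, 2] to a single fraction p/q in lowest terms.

Fold from the inside: start with 2/1.
  3 + 1/2 = 7/2
  10 + 2/7 = 72/7
  14 + 7/72 = 1015/72
  4 + 72/1015 = 4132/1015
  24 + 1015/4132 = 100183/4132

100183/4132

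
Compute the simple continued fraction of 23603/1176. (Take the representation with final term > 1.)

[20; 14, 5, 1, 13]

23603 = 20×1176 + 83
1176 = 14×83 + 14
83 = 5×14 + 13
14 = 1×13 + 1
13 = 13×1 + 0  (stop)
So 23603/1176 = [20; 14, 5, 1, 13].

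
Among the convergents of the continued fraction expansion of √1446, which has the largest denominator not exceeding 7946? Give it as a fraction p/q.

109858/2889

√1446 = [38; 38, 76, …] (period length 2).
Convergents:
  p_0/q_0 = 38/1
  p_1/q_1 = 1445/38
  p_2/q_2 = 109858/2889
  p_3/q_3 = 4176049/109820
q_2 = 2889 ≤ 7946 < 109820 = q_3, so the answer is 109858/2889.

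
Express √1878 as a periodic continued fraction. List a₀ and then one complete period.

a₀ = ⌊√1878⌋ = 43.
With m₀=0, d₀=1 and mₖ₊₁ = dₖaₖ − mₖ, dₖ₊₁ = (n − mₖ₊₁²)/dₖ, aₖ₊₁ = ⌊(a₀+mₖ₊₁)/dₖ₊₁⌋:
  k=1: m=43, d=29, a=2
  k=2: m=15, d=57, a=1
  k=3: m=42, d=2, a=42
  k=4: m=42, d=57, a=1
  k=5: m=15, d=29, a=2
  k=6: m=43, d=1, a=86
d=1 and a=2a₀=86 at k=6, so the next step gives (m, d) = (43, 29) again — its k=1 value — and the period has length 6.

[43; 2, 1, 42, 1, 2, 86]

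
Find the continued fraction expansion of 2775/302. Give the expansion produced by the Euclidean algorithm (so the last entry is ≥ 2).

[9; 5, 3, 2, 1, 5]

2775 = 9×302 + 57
302 = 5×57 + 17
57 = 3×17 + 6
17 = 2×6 + 5
6 = 1×5 + 1
5 = 5×1 + 0  (stop)
So 2775/302 = [9; 5, 3, 2, 1, 5].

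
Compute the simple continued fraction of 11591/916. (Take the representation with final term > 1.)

11591 = 12·916 + 599
916 = 1·599 + 317
599 = 1·317 + 282
317 = 1·282 + 35
282 = 8·35 + 2
35 = 17·2 + 1
2 = 2·1 + 0  (stop)
So 11591/916 = [12; 1, 1, 1, 8, 17, 2].

[12; 1, 1, 1, 8, 17, 2]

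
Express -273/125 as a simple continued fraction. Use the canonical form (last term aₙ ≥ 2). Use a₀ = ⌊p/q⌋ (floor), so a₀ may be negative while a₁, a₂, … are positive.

-273 = -3*125 + 102
125 = 1*102 + 23
102 = 4*23 + 10
23 = 2*10 + 3
10 = 3*3 + 1
3 = 3*1 + 0  (stop)
So -273/125 = [-3; 1, 4, 2, 3, 3].

[-3; 1, 4, 2, 3, 3]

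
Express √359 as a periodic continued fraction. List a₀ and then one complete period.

[18; 1, 17, 1, 36]

a₀ = ⌊√359⌋ = 18.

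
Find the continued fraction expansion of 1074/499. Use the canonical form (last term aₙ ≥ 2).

[2; 6, 1, 1, 3, 3, 3]

1074 = 2·499 + 76
499 = 6·76 + 43
76 = 1·43 + 33
43 = 1·33 + 10
33 = 3·10 + 3
10 = 3·3 + 1
3 = 3·1 + 0  (stop)
So 1074/499 = [2; 6, 1, 1, 3, 3, 3].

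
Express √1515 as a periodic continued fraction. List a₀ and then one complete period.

[38; 1, 11, 1, 76]

a₀ = ⌊√1515⌋ = 38.
With m₀=0, d₀=1 and mₖ₊₁ = dₖaₖ − mₖ, dₖ₊₁ = (n − mₖ₊₁²)/dₖ, aₖ₊₁ = ⌊(a₀+mₖ₊₁)/dₖ₊₁⌋:
  k=1: m=38, d=71, a=1
  k=2: m=33, d=6, a=11
  k=3: m=33, d=71, a=1
  k=4: m=38, d=1, a=76
d=1 and a=2a₀=76 at k=4, so the next step gives (m, d) = (38, 71) again — its k=1 value — and the period has length 4.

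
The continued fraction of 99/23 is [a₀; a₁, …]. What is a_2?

99 = 4·23 + 7   →  a_0 = 4
23 = 3·7 + 2   →  a_1 = 3
7 = 3·2 + 1   →  a_2 = 3

3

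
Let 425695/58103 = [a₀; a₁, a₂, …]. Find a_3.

15

425695 = 7·58103 + 18974   →  a_0 = 7
58103 = 3·18974 + 1181   →  a_1 = 3
18974 = 16·1181 + 78   →  a_2 = 16
1181 = 15·78 + 11   →  a_3 = 15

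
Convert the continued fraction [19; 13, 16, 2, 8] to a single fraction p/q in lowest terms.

69763/3657

Fold from the inside: start with 8/1.
  2 + 1/8 = 17/8
  16 + 8/17 = 280/17
  13 + 17/280 = 3657/280
  19 + 280/3657 = 69763/3657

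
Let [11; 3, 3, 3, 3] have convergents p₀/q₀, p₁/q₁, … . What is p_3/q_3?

373/33

Using pₖ = aₖpₖ₋₁ + pₖ₋₂, qₖ = aₖqₖ₋₁ + qₖ₋₂ (with p₋₁=1, p₋₂=0, q₋₁=0, q₋₂=1):
  k=0: a=11, p=11, q=1
  k=1: a=3, p=34, q=3
  k=2: a=3, p=113, q=10
  k=3: a=3, p=373, q=33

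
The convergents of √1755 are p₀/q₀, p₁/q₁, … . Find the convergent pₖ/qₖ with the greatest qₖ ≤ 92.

√1755 = [41; 1, 8, 3, 8, 1, 82, …] (period length 6).
Convergents:
  p_0/q_0 = 41/1
  p_1/q_1 = 42/1
  p_2/q_2 = 377/9
  p_3/q_3 = 1173/28
  p_4/q_4 = 9761/233
q_3 = 28 ≤ 92 < 233 = q_4, so the answer is 1173/28.

1173/28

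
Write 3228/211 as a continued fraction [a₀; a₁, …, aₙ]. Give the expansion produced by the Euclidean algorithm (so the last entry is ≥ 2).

3228 = 15·211 + 63
211 = 3·63 + 22
63 = 2·22 + 19
22 = 1·19 + 3
19 = 6·3 + 1
3 = 3·1 + 0  (stop)
So 3228/211 = [15; 3, 2, 1, 6, 3].

[15; 3, 2, 1, 6, 3]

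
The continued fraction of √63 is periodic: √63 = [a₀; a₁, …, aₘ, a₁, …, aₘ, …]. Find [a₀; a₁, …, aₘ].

[7; 1, 14]

a₀ = ⌊√63⌋ = 7.
With m₀=0, d₀=1 and mₖ₊₁ = dₖaₖ − mₖ, dₖ₊₁ = (n − mₖ₊₁²)/dₖ, aₖ₊₁ = ⌊(a₀+mₖ₊₁)/dₖ₊₁⌋:
  k=1: m=7, d=14, a=1
  k=2: m=7, d=1, a=14
d=1 and a=2a₀=14 at k=2, so the next step gives (m, d) = (7, 14) again — its k=1 value — and the period has length 2.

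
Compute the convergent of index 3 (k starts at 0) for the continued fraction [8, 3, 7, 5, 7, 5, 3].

940/113

Using pₖ = aₖpₖ₋₁ + pₖ₋₂, qₖ = aₖqₖ₋₁ + qₖ₋₂ (with p₋₁=1, p₋₂=0, q₋₁=0, q₋₂=1):
  k=0: a=8, p=8, q=1
  k=1: a=3, p=25, q=3
  k=2: a=7, p=183, q=22
  k=3: a=5, p=940, q=113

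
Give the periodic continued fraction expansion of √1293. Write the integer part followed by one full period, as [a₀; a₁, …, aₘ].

[35; 1, 22, 1, 70]

a₀ = ⌊√1293⌋ = 35.
With m₀=0, d₀=1 and mₖ₊₁ = dₖaₖ − mₖ, dₖ₊₁ = (n − mₖ₊₁²)/dₖ, aₖ₊₁ = ⌊(a₀+mₖ₊₁)/dₖ₊₁⌋:
  k=1: m=35, d=68, a=1
  k=2: m=33, d=3, a=22
  k=3: m=33, d=68, a=1
  k=4: m=35, d=1, a=70
d=1 and a=2a₀=70 at k=4, so the next step gives (m, d) = (35, 68) again — its k=1 value — and the period has length 4.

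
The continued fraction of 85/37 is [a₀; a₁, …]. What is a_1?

85 = 2·37 + 11   →  a_0 = 2
37 = 3·11 + 4   →  a_1 = 3

3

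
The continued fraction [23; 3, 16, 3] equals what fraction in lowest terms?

3499/150

Using pₖ = aₖpₖ₋₁ + pₖ₋₂ and qₖ = aₖqₖ₋₁ + qₖ₋₂:
  k=0: a=23, p=23, q=1
  k=1: a=3, p=70, q=3
  k=2: a=16, p=1143, q=49
  k=3: a=3, p=3499, q=150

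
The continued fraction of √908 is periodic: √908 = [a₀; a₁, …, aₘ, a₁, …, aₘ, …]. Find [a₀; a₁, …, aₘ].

[30; 7, 1, 1, 14, 1, 1, 7, 60]

a₀ = ⌊√908⌋ = 30.
With m₀=0, d₀=1 and mₖ₊₁ = dₖaₖ − mₖ, dₖ₊₁ = (n − mₖ₊₁²)/dₖ, aₖ₊₁ = ⌊(a₀+mₖ₊₁)/dₖ₊₁⌋:
  k=1: m=30, d=8, a=7
  k=2: m=26, d=29, a=1
  k=3: m=3, d=31, a=1
  k=4: m=28, d=4, a=14
  k=5: m=28, d=31, a=1
  k=6: m=3, d=29, a=1
  k=7: m=26, d=8, a=7
  k=8: m=30, d=1, a=60
d=1 and a=2a₀=60 at k=8, so the next step gives (m, d) = (30, 8) again — its k=1 value — and the period has length 8.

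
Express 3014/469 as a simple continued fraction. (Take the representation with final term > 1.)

[6; 2, 2, 1, 8, 1, 6]

3014 = 6×469 + 200
469 = 2×200 + 69
200 = 2×69 + 62
69 = 1×62 + 7
62 = 8×7 + 6
7 = 1×6 + 1
6 = 6×1 + 0  (stop)
So 3014/469 = [6; 2, 2, 1, 8, 1, 6].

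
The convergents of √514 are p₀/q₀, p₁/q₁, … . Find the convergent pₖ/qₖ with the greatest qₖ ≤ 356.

4625/204

√514 = [22; 1, 2, 22, 2, 1, 44, …] (period length 6).
Convergents:
  p_0/q_0 = 22/1
  p_1/q_1 = 23/1
  p_2/q_2 = 68/3
  p_3/q_3 = 1519/67
  p_4/q_4 = 3106/137
  p_5/q_5 = 4625/204
  p_6/q_6 = 206606/9113
q_5 = 204 ≤ 356 < 9113 = q_6, so the answer is 4625/204.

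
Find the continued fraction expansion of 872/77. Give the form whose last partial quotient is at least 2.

872 = 11·77 + 25
77 = 3·25 + 2
25 = 12·2 + 1
2 = 2·1 + 0  (stop)
So 872/77 = [11; 3, 12, 2].

[11; 3, 12, 2]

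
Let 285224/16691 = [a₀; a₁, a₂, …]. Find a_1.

11

285224 = 17·16691 + 1477   →  a_0 = 17
16691 = 11·1477 + 444   →  a_1 = 11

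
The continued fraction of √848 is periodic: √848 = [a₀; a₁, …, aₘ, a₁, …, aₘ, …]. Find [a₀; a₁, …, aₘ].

[29; 8, 3, 3, 3, 8, 58]

a₀ = ⌊√848⌋ = 29.
With m₀=0, d₀=1 and mₖ₊₁ = dₖaₖ − mₖ, dₖ₊₁ = (n − mₖ₊₁²)/dₖ, aₖ₊₁ = ⌊(a₀+mₖ₊₁)/dₖ₊₁⌋:
  k=1: m=29, d=7, a=8
  k=2: m=27, d=17, a=3
  k=3: m=24, d=16, a=3
  k=4: m=24, d=17, a=3
  k=5: m=27, d=7, a=8
  k=6: m=29, d=1, a=58
d=1 and a=2a₀=58 at k=6, so the next step gives (m, d) = (29, 7) again — its k=1 value — and the period has length 6.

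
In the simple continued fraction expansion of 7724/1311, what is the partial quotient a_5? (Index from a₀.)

7724 = 5·1311 + 1169   →  a_0 = 5
1311 = 1·1169 + 142   →  a_1 = 1
1169 = 8·142 + 33   →  a_2 = 8
142 = 4·33 + 10   →  a_3 = 4
33 = 3·10 + 3   →  a_4 = 3
10 = 3·3 + 1   →  a_5 = 3

3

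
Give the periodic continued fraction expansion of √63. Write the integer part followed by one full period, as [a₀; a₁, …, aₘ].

a₀ = ⌊√63⌋ = 7.

[7; 1, 14]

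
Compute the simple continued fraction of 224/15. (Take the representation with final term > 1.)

224 = 14·15 + 14
15 = 1·14 + 1
14 = 14·1 + 0  (stop)
So 224/15 = [14; 1, 14].

[14; 1, 14]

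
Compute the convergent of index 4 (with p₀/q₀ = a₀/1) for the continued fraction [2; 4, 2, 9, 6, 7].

Using pₖ = aₖpₖ₋₁ + pₖ₋₂, qₖ = aₖqₖ₋₁ + qₖ₋₂ (with p₋₁=1, p₋₂=0, q₋₁=0, q₋₂=1):
  k=0: a=2, p=2, q=1
  k=1: a=4, p=9, q=4
  k=2: a=2, p=20, q=9
  k=3: a=9, p=189, q=85
  k=4: a=6, p=1154, q=519

1154/519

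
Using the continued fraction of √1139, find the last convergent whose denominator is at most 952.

27303/809

√1139 = [33; 1, 2, 1, 66, …] (period length 4).
Convergents:
  p_0/q_0 = 33/1
  p_1/q_1 = 34/1
  p_2/q_2 = 101/3
  p_3/q_3 = 135/4
  p_4/q_4 = 9011/267
  p_5/q_5 = 9146/271
  p_6/q_6 = 27303/809
  p_7/q_7 = 36449/1080
q_6 = 809 ≤ 952 < 1080 = q_7, so the answer is 27303/809.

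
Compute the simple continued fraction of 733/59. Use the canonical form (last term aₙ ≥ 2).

733 = 12×59 + 25
59 = 2×25 + 9
25 = 2×9 + 7
9 = 1×7 + 2
7 = 3×2 + 1
2 = 2×1 + 0  (stop)
So 733/59 = [12; 2, 2, 1, 3, 2].

[12; 2, 2, 1, 3, 2]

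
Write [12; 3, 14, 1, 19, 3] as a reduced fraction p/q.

34476/2797

Using pₖ = aₖpₖ₋₁ + pₖ₋₂ and qₖ = aₖqₖ₋₁ + qₖ₋₂:
  k=0: a=12, p=12, q=1
  k=1: a=3, p=37, q=3
  k=2: a=14, p=530, q=43
  k=3: a=1, p=567, q=46
  k=4: a=19, p=11303, q=917
  k=5: a=3, p=34476, q=2797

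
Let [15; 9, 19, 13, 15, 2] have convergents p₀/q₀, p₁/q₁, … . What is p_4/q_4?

511444/33847

Using pₖ = aₖpₖ₋₁ + pₖ₋₂, qₖ = aₖqₖ₋₁ + qₖ₋₂ (with p₋₁=1, p₋₂=0, q₋₁=0, q₋₂=1):
  k=0: a=15, p=15, q=1
  k=1: a=9, p=136, q=9
  k=2: a=19, p=2599, q=172
  k=3: a=13, p=33923, q=2245
  k=4: a=15, p=511444, q=33847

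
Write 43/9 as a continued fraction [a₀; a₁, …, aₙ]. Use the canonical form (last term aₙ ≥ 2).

43 = 4·9 + 7
9 = 1·7 + 2
7 = 3·2 + 1
2 = 2·1 + 0  (stop)
So 43/9 = [4; 1, 3, 2].

[4; 1, 3, 2]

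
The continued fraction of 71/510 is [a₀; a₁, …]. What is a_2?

5

71 = 0·510 + 71   →  a_0 = 0
510 = 7·71 + 13   →  a_1 = 7
71 = 5·13 + 6   →  a_2 = 5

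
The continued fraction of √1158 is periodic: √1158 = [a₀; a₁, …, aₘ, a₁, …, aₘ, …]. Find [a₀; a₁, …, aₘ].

[34; 34, 68]

a₀ = ⌊√1158⌋ = 34.
With m₀=0, d₀=1 and mₖ₊₁ = dₖaₖ − mₖ, dₖ₊₁ = (n − mₖ₊₁²)/dₖ, aₖ₊₁ = ⌊(a₀+mₖ₊₁)/dₖ₊₁⌋:
  k=1: m=34, d=2, a=34
  k=2: m=34, d=1, a=68
d=1 and a=2a₀=68 at k=2, so the next step gives (m, d) = (34, 2) again — its k=1 value — and the period has length 2.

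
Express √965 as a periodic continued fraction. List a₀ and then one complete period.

a₀ = ⌊√965⌋ = 31.
With m₀=0, d₀=1 and mₖ₊₁ = dₖaₖ − mₖ, dₖ₊₁ = (n − mₖ₊₁²)/dₖ, aₖ₊₁ = ⌊(a₀+mₖ₊₁)/dₖ₊₁⌋:
  k=1: m=31, d=4, a=15
  k=2: m=29, d=31, a=1
  k=3: m=2, d=31, a=1
  k=4: m=29, d=4, a=15
  k=5: m=31, d=1, a=62
d=1 and a=2a₀=62 at k=5, so the next step gives (m, d) = (31, 4) again — its k=1 value — and the period has length 5.

[31; 15, 1, 1, 15, 62]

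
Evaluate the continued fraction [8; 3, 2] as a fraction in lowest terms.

58/7

Using pₖ = aₖpₖ₋₁ + pₖ₋₂ and qₖ = aₖqₖ₋₁ + qₖ₋₂:
  k=0: a=8, p=8, q=1
  k=1: a=3, p=25, q=3
  k=2: a=2, p=58, q=7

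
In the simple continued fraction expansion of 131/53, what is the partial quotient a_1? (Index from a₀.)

131 = 2·53 + 25   →  a_0 = 2
53 = 2·25 + 3   →  a_1 = 2

2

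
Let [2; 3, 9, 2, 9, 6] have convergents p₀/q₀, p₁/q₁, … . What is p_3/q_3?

Using pₖ = aₖpₖ₋₁ + pₖ₋₂, qₖ = aₖqₖ₋₁ + qₖ₋₂ (with p₋₁=1, p₋₂=0, q₋₁=0, q₋₂=1):
  k=0: a=2, p=2, q=1
  k=1: a=3, p=7, q=3
  k=2: a=9, p=65, q=28
  k=3: a=2, p=137, q=59

137/59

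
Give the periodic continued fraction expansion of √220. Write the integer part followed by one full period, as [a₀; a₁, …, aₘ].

[14; 1, 4, 1, 28]

a₀ = ⌊√220⌋ = 14.
With m₀=0, d₀=1 and mₖ₊₁ = dₖaₖ − mₖ, dₖ₊₁ = (n − mₖ₊₁²)/dₖ, aₖ₊₁ = ⌊(a₀+mₖ₊₁)/dₖ₊₁⌋:
  k=1: m=14, d=24, a=1
  k=2: m=10, d=5, a=4
  k=3: m=10, d=24, a=1
  k=4: m=14, d=1, a=28
d=1 and a=2a₀=28 at k=4, so the next step gives (m, d) = (14, 24) again — its k=1 value — and the period has length 4.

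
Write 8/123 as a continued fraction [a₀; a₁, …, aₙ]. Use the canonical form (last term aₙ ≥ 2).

[0; 15, 2, 1, 2]

8 = 0*123 + 8
123 = 15*8 + 3
8 = 2*3 + 2
3 = 1*2 + 1
2 = 2*1 + 0  (stop)
So 8/123 = [0; 15, 2, 1, 2].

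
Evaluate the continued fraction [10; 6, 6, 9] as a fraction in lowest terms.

Using pₖ = aₖpₖ₋₁ + pₖ₋₂ and qₖ = aₖqₖ₋₁ + qₖ₋₂:
  k=0: a=10, p=10, q=1
  k=1: a=6, p=61, q=6
  k=2: a=6, p=376, q=37
  k=3: a=9, p=3445, q=339

3445/339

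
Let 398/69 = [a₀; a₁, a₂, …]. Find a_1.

398 = 5·69 + 53   →  a_0 = 5
69 = 1·53 + 16   →  a_1 = 1

1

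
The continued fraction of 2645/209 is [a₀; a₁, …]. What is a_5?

2645 = 12·209 + 137   →  a_0 = 12
209 = 1·137 + 72   →  a_1 = 1
137 = 1·72 + 65   →  a_2 = 1
72 = 1·65 + 7   →  a_3 = 1
65 = 9·7 + 2   →  a_4 = 9
7 = 3·2 + 1   →  a_5 = 3

3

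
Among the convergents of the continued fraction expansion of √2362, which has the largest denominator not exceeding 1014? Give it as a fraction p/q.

√2362 = [48; 1, 1, 1, 1, 96, …] (period length 5).
Convergents:
  p_0/q_0 = 48/1
  p_1/q_1 = 49/1
  p_2/q_2 = 97/2
  p_3/q_3 = 146/3
  p_4/q_4 = 243/5
  p_5/q_5 = 23474/483
  p_6/q_6 = 23717/488
  p_7/q_7 = 47191/971
  p_8/q_8 = 70908/1459
q_7 = 971 ≤ 1014 < 1459 = q_8, so the answer is 47191/971.

47191/971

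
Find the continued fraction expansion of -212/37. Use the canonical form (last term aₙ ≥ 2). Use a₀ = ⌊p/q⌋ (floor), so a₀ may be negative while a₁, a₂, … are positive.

[-6; 3, 1, 2, 3]

-212 = -6×37 + 10
37 = 3×10 + 7
10 = 1×7 + 3
7 = 2×3 + 1
3 = 3×1 + 0  (stop)
So -212/37 = [-6; 3, 1, 2, 3].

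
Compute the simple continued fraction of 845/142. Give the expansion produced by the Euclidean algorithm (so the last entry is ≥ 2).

[5; 1, 19, 3, 2]

845 = 5·142 + 135
142 = 1·135 + 7
135 = 19·7 + 2
7 = 3·2 + 1
2 = 2·1 + 0  (stop)
So 845/142 = [5; 1, 19, 3, 2].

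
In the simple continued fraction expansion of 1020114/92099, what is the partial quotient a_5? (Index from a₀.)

1020114 = 11·92099 + 7025   →  a_0 = 11
92099 = 13·7025 + 774   →  a_1 = 13
7025 = 9·774 + 59   →  a_2 = 9
774 = 13·59 + 7   →  a_3 = 13
59 = 8·7 + 3   →  a_4 = 8
7 = 2·3 + 1   →  a_5 = 2

2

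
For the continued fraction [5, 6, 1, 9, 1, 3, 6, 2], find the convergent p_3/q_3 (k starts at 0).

Using pₖ = aₖpₖ₋₁ + pₖ₋₂, qₖ = aₖqₖ₋₁ + qₖ₋₂ (with p₋₁=1, p₋₂=0, q₋₁=0, q₋₂=1):
  k=0: a=5, p=5, q=1
  k=1: a=6, p=31, q=6
  k=2: a=1, p=36, q=7
  k=3: a=9, p=355, q=69

355/69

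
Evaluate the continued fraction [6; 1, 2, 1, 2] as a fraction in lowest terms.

Using pₖ = aₖpₖ₋₁ + pₖ₋₂ and qₖ = aₖqₖ₋₁ + qₖ₋₂:
  k=0: a=6, p=6, q=1
  k=1: a=1, p=7, q=1
  k=2: a=2, p=20, q=3
  k=3: a=1, p=27, q=4
  k=4: a=2, p=74, q=11

74/11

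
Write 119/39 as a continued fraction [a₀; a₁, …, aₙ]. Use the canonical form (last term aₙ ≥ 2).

119 = 3*39 + 2
39 = 19*2 + 1
2 = 2*1 + 0  (stop)
So 119/39 = [3; 19, 2].

[3; 19, 2]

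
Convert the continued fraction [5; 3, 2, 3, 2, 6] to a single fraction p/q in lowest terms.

Using pₖ = aₖpₖ₋₁ + pₖ₋₂ and qₖ = aₖqₖ₋₁ + qₖ₋₂:
  k=0: a=5, p=5, q=1
  k=1: a=3, p=16, q=3
  k=2: a=2, p=37, q=7
  k=3: a=3, p=127, q=24
  k=4: a=2, p=291, q=55
  k=5: a=6, p=1873, q=354

1873/354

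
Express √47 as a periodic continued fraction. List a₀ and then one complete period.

[6; 1, 5, 1, 12]

a₀ = ⌊√47⌋ = 6.
With m₀=0, d₀=1 and mₖ₊₁ = dₖaₖ − mₖ, dₖ₊₁ = (n − mₖ₊₁²)/dₖ, aₖ₊₁ = ⌊(a₀+mₖ₊₁)/dₖ₊₁⌋:
  k=1: m=6, d=11, a=1
  k=2: m=5, d=2, a=5
  k=3: m=5, d=11, a=1
  k=4: m=6, d=1, a=12
d=1 and a=2a₀=12 at k=4, so the next step gives (m, d) = (6, 11) again — its k=1 value — and the period has length 4.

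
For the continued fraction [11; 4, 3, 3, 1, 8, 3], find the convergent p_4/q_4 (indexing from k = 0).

629/56

Using pₖ = aₖpₖ₋₁ + pₖ₋₂, qₖ = aₖqₖ₋₁ + qₖ₋₂ (with p₋₁=1, p₋₂=0, q₋₁=0, q₋₂=1):
  k=0: a=11, p=11, q=1
  k=1: a=4, p=45, q=4
  k=2: a=3, p=146, q=13
  k=3: a=3, p=483, q=43
  k=4: a=1, p=629, q=56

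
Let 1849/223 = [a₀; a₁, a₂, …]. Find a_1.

3

1849 = 8·223 + 65   →  a_0 = 8
223 = 3·65 + 28   →  a_1 = 3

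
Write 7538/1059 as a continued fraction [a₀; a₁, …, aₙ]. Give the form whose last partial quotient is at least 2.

[7; 8, 2, 8, 2, 3]

7538 = 7·1059 + 125
1059 = 8·125 + 59
125 = 2·59 + 7
59 = 8·7 + 3
7 = 2·3 + 1
3 = 3·1 + 0  (stop)
So 7538/1059 = [7; 8, 2, 8, 2, 3].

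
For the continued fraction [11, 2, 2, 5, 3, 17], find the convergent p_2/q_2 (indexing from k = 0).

57/5

Using pₖ = aₖpₖ₋₁ + pₖ₋₂, qₖ = aₖqₖ₋₁ + qₖ₋₂ (with p₋₁=1, p₋₂=0, q₋₁=0, q₋₂=1):
  k=0: a=11, p=11, q=1
  k=1: a=2, p=23, q=2
  k=2: a=2, p=57, q=5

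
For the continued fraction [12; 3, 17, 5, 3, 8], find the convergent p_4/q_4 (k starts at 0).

Using pₖ = aₖpₖ₋₁ + pₖ₋₂, qₖ = aₖqₖ₋₁ + qₖ₋₂ (with p₋₁=1, p₋₂=0, q₋₁=0, q₋₂=1):
  k=0: a=12, p=12, q=1
  k=1: a=3, p=37, q=3
  k=2: a=17, p=641, q=52
  k=3: a=5, p=3242, q=263
  k=4: a=3, p=10367, q=841

10367/841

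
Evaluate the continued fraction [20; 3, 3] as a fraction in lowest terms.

Fold from the inside: start with 3/1.
  3 + 1/3 = 10/3
  20 + 3/10 = 203/10

203/10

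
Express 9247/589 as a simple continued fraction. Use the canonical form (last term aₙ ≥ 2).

[15; 1, 2, 3, 19, 3]

9247 = 15*589 + 412
589 = 1*412 + 177
412 = 2*177 + 58
177 = 3*58 + 3
58 = 19*3 + 1
3 = 3*1 + 0  (stop)
So 9247/589 = [15; 1, 2, 3, 19, 3].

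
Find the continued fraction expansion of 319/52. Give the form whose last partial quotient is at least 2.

319 = 6*52 + 7
52 = 7*7 + 3
7 = 2*3 + 1
3 = 3*1 + 0  (stop)
So 319/52 = [6; 7, 2, 3].

[6; 7, 2, 3]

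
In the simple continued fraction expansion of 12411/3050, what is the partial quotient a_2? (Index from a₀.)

12411 = 4·3050 + 211   →  a_0 = 4
3050 = 14·211 + 96   →  a_1 = 14
211 = 2·96 + 19   →  a_2 = 2

2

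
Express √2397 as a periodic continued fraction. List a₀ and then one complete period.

a₀ = ⌊√2397⌋ = 48.

[48; 1, 23, 2, 23, 1, 96]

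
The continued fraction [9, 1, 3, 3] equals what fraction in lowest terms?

127/13

Using pₖ = aₖpₖ₋₁ + pₖ₋₂ and qₖ = aₖqₖ₋₁ + qₖ₋₂:
  k=0: a=9, p=9, q=1
  k=1: a=1, p=10, q=1
  k=2: a=3, p=39, q=4
  k=3: a=3, p=127, q=13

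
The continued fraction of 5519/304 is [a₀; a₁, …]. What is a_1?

6

5519 = 18·304 + 47   →  a_0 = 18
304 = 6·47 + 22   →  a_1 = 6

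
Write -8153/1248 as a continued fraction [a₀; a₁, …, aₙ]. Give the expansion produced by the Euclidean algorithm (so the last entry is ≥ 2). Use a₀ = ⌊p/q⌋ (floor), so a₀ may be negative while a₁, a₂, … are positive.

[-7; 2, 7, 9, 9]

-8153 = -7*1248 + 583
1248 = 2*583 + 82
583 = 7*82 + 9
82 = 9*9 + 1
9 = 9*1 + 0  (stop)
So -8153/1248 = [-7; 2, 7, 9, 9].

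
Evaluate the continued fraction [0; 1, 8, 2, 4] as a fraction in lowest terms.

76/85

Using pₖ = aₖpₖ₋₁ + pₖ₋₂ and qₖ = aₖqₖ₋₁ + qₖ₋₂:
  k=0: a=0, p=0, q=1
  k=1: a=1, p=1, q=1
  k=2: a=8, p=8, q=9
  k=3: a=2, p=17, q=19
  k=4: a=4, p=76, q=85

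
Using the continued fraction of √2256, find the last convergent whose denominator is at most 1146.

√2256 = [47; 2, 94, …] (period length 2).
Convergents:
  p_0/q_0 = 47/1
  p_1/q_1 = 95/2
  p_2/q_2 = 8977/189
  p_3/q_3 = 18049/380
  p_4/q_4 = 1705583/35909
q_3 = 380 ≤ 1146 < 35909 = q_4, so the answer is 18049/380.

18049/380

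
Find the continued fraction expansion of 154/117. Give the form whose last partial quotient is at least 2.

154 = 1*117 + 37
117 = 3*37 + 6
37 = 6*6 + 1
6 = 6*1 + 0  (stop)
So 154/117 = [1; 3, 6, 6].

[1; 3, 6, 6]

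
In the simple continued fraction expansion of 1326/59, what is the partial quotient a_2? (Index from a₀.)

1326 = 22·59 + 28   →  a_0 = 22
59 = 2·28 + 3   →  a_1 = 2
28 = 9·3 + 1   →  a_2 = 9

9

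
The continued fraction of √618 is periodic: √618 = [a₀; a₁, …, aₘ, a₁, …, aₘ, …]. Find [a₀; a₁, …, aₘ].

a₀ = ⌊√618⌋ = 24.

[24; 1, 6, 8, 6, 1, 48]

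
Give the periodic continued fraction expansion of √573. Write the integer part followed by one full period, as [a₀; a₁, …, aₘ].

a₀ = ⌊√573⌋ = 23.
With m₀=0, d₀=1 and mₖ₊₁ = dₖaₖ − mₖ, dₖ₊₁ = (n − mₖ₊₁²)/dₖ, aₖ₊₁ = ⌊(a₀+mₖ₊₁)/dₖ₊₁⌋:
  k=1: m=23, d=44, a=1
  k=2: m=21, d=3, a=14
  k=3: m=21, d=44, a=1
  k=4: m=23, d=1, a=46
d=1 and a=2a₀=46 at k=4, so the next step gives (m, d) = (23, 44) again — its k=1 value — and the period has length 4.

[23; 1, 14, 1, 46]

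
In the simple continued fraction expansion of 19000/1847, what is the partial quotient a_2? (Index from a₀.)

2

19000 = 10·1847 + 530   →  a_0 = 10
1847 = 3·530 + 257   →  a_1 = 3
530 = 2·257 + 16   →  a_2 = 2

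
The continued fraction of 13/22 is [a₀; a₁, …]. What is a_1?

13 = 0·22 + 13   →  a_0 = 0
22 = 1·13 + 9   →  a_1 = 1

1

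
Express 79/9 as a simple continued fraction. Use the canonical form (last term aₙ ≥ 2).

[8; 1, 3, 2]

79 = 8·9 + 7
9 = 1·7 + 2
7 = 3·2 + 1
2 = 2·1 + 0  (stop)
So 79/9 = [8; 1, 3, 2].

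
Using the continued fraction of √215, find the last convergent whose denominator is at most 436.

√215 = [14; 1, 1, 1, 28, …] (period length 4).
Convergents:
  p_0/q_0 = 14/1
  p_1/q_1 = 15/1
  p_2/q_2 = 29/2
  p_3/q_3 = 44/3
  p_4/q_4 = 1261/86
  p_5/q_5 = 1305/89
  p_6/q_6 = 2566/175
  p_7/q_7 = 3871/264
  p_8/q_8 = 110954/7567
q_7 = 264 ≤ 436 < 7567 = q_8, so the answer is 3871/264.

3871/264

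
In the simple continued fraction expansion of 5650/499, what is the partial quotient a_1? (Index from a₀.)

3

5650 = 11·499 + 161   →  a_0 = 11
499 = 3·161 + 16   →  a_1 = 3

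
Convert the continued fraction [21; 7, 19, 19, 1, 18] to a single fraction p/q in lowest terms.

1076519/50919

Using pₖ = aₖpₖ₋₁ + pₖ₋₂ and qₖ = aₖqₖ₋₁ + qₖ₋₂:
  k=0: a=21, p=21, q=1
  k=1: a=7, p=148, q=7
  k=2: a=19, p=2833, q=134
  k=3: a=19, p=53975, q=2553
  k=4: a=1, p=56808, q=2687
  k=5: a=18, p=1076519, q=50919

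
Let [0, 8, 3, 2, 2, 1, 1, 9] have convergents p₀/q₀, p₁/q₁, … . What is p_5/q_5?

Using pₖ = aₖpₖ₋₁ + pₖ₋₂, qₖ = aₖqₖ₋₁ + qₖ₋₂ (with p₋₁=1, p₋₂=0, q₋₁=0, q₋₂=1):
  k=0: a=0, p=0, q=1
  k=1: a=8, p=1, q=8
  k=2: a=3, p=3, q=25
  k=3: a=2, p=7, q=58
  k=4: a=2, p=17, q=141
  k=5: a=1, p=24, q=199

24/199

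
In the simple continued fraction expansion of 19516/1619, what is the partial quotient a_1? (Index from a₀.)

18

19516 = 12·1619 + 88   →  a_0 = 12
1619 = 18·88 + 35   →  a_1 = 18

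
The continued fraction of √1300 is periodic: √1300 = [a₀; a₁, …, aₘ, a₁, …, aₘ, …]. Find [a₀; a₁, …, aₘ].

[36; 18, 72]

a₀ = ⌊√1300⌋ = 36.
With m₀=0, d₀=1 and mₖ₊₁ = dₖaₖ − mₖ, dₖ₊₁ = (n − mₖ₊₁²)/dₖ, aₖ₊₁ = ⌊(a₀+mₖ₊₁)/dₖ₊₁⌋:
  k=1: m=36, d=4, a=18
  k=2: m=36, d=1, a=72
d=1 and a=2a₀=72 at k=2, so the next step gives (m, d) = (36, 4) again — its k=1 value — and the period has length 2.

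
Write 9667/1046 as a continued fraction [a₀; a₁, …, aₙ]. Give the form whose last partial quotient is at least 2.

9667 = 9·1046 + 253
1046 = 4·253 + 34
253 = 7·34 + 15
34 = 2·15 + 4
15 = 3·4 + 3
4 = 1·3 + 1
3 = 3·1 + 0  (stop)
So 9667/1046 = [9; 4, 7, 2, 3, 1, 3].

[9; 4, 7, 2, 3, 1, 3]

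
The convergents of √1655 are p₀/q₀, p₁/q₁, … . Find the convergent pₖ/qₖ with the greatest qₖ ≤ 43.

√1655 = [40; 1, 2, 7, 16, 7, 2, 1, 80, …] (period length 8).
Convergents:
  p_0/q_0 = 40/1
  p_1/q_1 = 41/1
  p_2/q_2 = 122/3
  p_3/q_3 = 895/22
  p_4/q_4 = 14442/355
q_3 = 22 ≤ 43 < 355 = q_4, so the answer is 895/22.

895/22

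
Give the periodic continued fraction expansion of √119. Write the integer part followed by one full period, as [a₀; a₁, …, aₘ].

[10; 1, 9, 1, 20]

a₀ = ⌊√119⌋ = 10.
With m₀=0, d₀=1 and mₖ₊₁ = dₖaₖ − mₖ, dₖ₊₁ = (n − mₖ₊₁²)/dₖ, aₖ₊₁ = ⌊(a₀+mₖ₊₁)/dₖ₊₁⌋:
  k=1: m=10, d=19, a=1
  k=2: m=9, d=2, a=9
  k=3: m=9, d=19, a=1
  k=4: m=10, d=1, a=20
d=1 and a=2a₀=20 at k=4, so the next step gives (m, d) = (10, 19) again — its k=1 value — and the period has length 4.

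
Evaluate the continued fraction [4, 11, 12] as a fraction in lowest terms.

544/133

Using pₖ = aₖpₖ₋₁ + pₖ₋₂ and qₖ = aₖqₖ₋₁ + qₖ₋₂:
  k=0: a=4, p=4, q=1
  k=1: a=11, p=45, q=11
  k=2: a=12, p=544, q=133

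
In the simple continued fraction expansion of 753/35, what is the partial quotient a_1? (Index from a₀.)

1

753 = 21·35 + 18   →  a_0 = 21
35 = 1·18 + 17   →  a_1 = 1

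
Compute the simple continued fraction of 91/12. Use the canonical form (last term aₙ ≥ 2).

[7; 1, 1, 2, 2]

91 = 7×12 + 7
12 = 1×7 + 5
7 = 1×5 + 2
5 = 2×2 + 1
2 = 2×1 + 0  (stop)
So 91/12 = [7; 1, 1, 2, 2].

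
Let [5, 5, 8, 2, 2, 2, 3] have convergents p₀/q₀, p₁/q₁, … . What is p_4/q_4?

Using pₖ = aₖpₖ₋₁ + pₖ₋₂, qₖ = aₖqₖ₋₁ + qₖ₋₂ (with p₋₁=1, p₋₂=0, q₋₁=0, q₋₂=1):
  k=0: a=5, p=5, q=1
  k=1: a=5, p=26, q=5
  k=2: a=8, p=213, q=41
  k=3: a=2, p=452, q=87
  k=4: a=2, p=1117, q=215

1117/215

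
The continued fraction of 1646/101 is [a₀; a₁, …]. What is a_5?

1

1646 = 16·101 + 30   →  a_0 = 16
101 = 3·30 + 11   →  a_1 = 3
30 = 2·11 + 8   →  a_2 = 2
11 = 1·8 + 3   →  a_3 = 1
8 = 2·3 + 2   →  a_4 = 2
3 = 1·2 + 1   →  a_5 = 1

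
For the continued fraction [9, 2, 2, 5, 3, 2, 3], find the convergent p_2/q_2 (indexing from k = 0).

Using pₖ = aₖpₖ₋₁ + pₖ₋₂, qₖ = aₖqₖ₋₁ + qₖ₋₂ (with p₋₁=1, p₋₂=0, q₋₁=0, q₋₂=1):
  k=0: a=9, p=9, q=1
  k=1: a=2, p=19, q=2
  k=2: a=2, p=47, q=5

47/5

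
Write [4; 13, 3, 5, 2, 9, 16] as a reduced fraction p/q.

Fold from the inside: start with 16/1.
  9 + 1/16 = 145/16
  2 + 16/145 = 306/145
  5 + 145/306 = 1675/306
  3 + 306/1675 = 5331/1675
  13 + 1675/5331 = 70978/5331
  4 + 5331/70978 = 289243/70978

289243/70978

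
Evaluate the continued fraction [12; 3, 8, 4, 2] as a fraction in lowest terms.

Using pₖ = aₖpₖ₋₁ + pₖ₋₂ and qₖ = aₖqₖ₋₁ + qₖ₋₂:
  k=0: a=12, p=12, q=1
  k=1: a=3, p=37, q=3
  k=2: a=8, p=308, q=25
  k=3: a=4, p=1269, q=103
  k=4: a=2, p=2846, q=231

2846/231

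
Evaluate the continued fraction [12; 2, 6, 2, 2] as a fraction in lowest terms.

860/69

Using pₖ = aₖpₖ₋₁ + pₖ₋₂ and qₖ = aₖqₖ₋₁ + qₖ₋₂:
  k=0: a=12, p=12, q=1
  k=1: a=2, p=25, q=2
  k=2: a=6, p=162, q=13
  k=3: a=2, p=349, q=28
  k=4: a=2, p=860, q=69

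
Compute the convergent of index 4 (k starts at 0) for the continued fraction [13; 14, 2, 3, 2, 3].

3019/231

Using pₖ = aₖpₖ₋₁ + pₖ₋₂, qₖ = aₖqₖ₋₁ + qₖ₋₂ (with p₋₁=1, p₋₂=0, q₋₁=0, q₋₂=1):
  k=0: a=13, p=13, q=1
  k=1: a=14, p=183, q=14
  k=2: a=2, p=379, q=29
  k=3: a=3, p=1320, q=101
  k=4: a=2, p=3019, q=231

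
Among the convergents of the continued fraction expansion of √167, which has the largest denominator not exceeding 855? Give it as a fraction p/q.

4355/337

√167 = [12; 1, 11, 1, 24, …] (period length 4).
Convergents:
  p_0/q_0 = 12/1
  p_1/q_1 = 13/1
  p_2/q_2 = 155/12
  p_3/q_3 = 168/13
  p_4/q_4 = 4187/324
  p_5/q_5 = 4355/337
  p_6/q_6 = 52092/4031
q_5 = 337 ≤ 855 < 4031 = q_6, so the answer is 4355/337.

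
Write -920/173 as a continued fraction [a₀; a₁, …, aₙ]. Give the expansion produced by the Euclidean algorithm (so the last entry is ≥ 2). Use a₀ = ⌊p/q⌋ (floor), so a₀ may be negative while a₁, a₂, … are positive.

-920 = -6*173 + 118
173 = 1*118 + 55
118 = 2*55 + 8
55 = 6*8 + 7
8 = 1*7 + 1
7 = 7*1 + 0  (stop)
So -920/173 = [-6; 1, 2, 6, 1, 7].

[-6; 1, 2, 6, 1, 7]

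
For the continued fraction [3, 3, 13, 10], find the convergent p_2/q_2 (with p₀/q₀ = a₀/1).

Using pₖ = aₖpₖ₋₁ + pₖ₋₂, qₖ = aₖqₖ₋₁ + qₖ₋₂ (with p₋₁=1, p₋₂=0, q₋₁=0, q₋₂=1):
  k=0: a=3, p=3, q=1
  k=1: a=3, p=10, q=3
  k=2: a=13, p=133, q=40

133/40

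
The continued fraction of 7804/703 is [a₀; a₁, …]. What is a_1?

7804 = 11·703 + 71   →  a_0 = 11
703 = 9·71 + 64   →  a_1 = 9

9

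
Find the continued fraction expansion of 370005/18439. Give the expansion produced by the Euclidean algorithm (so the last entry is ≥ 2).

[20; 15, 19, 7, 9]

370005 = 20·18439 + 1225
18439 = 15·1225 + 64
1225 = 19·64 + 9
64 = 7·9 + 1
9 = 9·1 + 0  (stop)
So 370005/18439 = [20; 15, 19, 7, 9].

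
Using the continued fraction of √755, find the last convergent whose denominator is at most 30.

577/21

√755 = [27; 2, 10, 2, 54, …] (period length 4).
Convergents:
  p_0/q_0 = 27/1
  p_1/q_1 = 55/2
  p_2/q_2 = 577/21
  p_3/q_3 = 1209/44
q_2 = 21 ≤ 30 < 44 = q_3, so the answer is 577/21.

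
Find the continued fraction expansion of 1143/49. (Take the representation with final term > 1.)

[23; 3, 16]

1143 = 23·49 + 16
49 = 3·16 + 1
16 = 16·1 + 0  (stop)
So 1143/49 = [23; 3, 16].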